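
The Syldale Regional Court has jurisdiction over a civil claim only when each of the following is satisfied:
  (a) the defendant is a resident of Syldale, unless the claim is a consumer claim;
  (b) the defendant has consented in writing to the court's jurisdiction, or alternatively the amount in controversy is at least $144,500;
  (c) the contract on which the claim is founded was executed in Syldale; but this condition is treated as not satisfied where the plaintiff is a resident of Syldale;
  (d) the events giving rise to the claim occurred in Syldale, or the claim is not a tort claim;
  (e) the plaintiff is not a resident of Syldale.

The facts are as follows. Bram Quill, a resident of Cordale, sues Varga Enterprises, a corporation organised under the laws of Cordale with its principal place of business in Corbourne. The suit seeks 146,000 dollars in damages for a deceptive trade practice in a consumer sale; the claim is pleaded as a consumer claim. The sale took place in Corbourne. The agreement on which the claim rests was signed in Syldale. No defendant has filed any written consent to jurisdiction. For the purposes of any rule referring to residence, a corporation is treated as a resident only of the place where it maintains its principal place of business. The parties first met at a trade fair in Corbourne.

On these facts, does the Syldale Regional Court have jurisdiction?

The Syldale Regional Court:
  (a) The defendant resides in Corbourne, not Syldale. But the claim is a consumer claim, and the 'unless' clause therefore excuses the requirement. Condition met.
  (b) The amount in controversy is 146,000 dollars, which meets the 144,500 dollars floor — that alternative is enough. Condition met.
  (c) The contract was executed in Syldale. The carve-out does not apply: the plaintiff resides in Cordale, not Syldale. Satisfied.
  (d) The claim is a consumer claim, not a tort claim, so one alternative holds. Met.
  (e) The plaintiff resides in Cordale, which is not Syldale. Met.
  → The court has jurisdiction.

Yes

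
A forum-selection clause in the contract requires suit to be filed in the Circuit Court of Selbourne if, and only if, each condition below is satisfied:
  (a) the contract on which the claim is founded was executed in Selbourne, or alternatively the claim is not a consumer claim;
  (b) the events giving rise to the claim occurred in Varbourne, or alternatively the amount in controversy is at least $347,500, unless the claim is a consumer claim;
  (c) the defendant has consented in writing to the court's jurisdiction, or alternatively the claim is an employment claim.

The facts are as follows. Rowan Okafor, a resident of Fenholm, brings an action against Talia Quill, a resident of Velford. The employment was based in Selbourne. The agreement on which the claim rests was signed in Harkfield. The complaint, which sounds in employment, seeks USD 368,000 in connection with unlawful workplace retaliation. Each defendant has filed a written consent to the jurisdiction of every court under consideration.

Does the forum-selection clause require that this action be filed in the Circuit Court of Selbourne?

The Circuit Court of Selbourne:
  (a) The claim is an employment claim, not a consumer claim, so this disjunct is met. Satisfied.
  (b) The amount in controversy is USD 368,000, which meets the $347,500 floor, so this disjunct is met. Satisfied.
  (c) Every defendant has filed written consent, so one alternative holds. Condition met.
  → The clause applies.

Yes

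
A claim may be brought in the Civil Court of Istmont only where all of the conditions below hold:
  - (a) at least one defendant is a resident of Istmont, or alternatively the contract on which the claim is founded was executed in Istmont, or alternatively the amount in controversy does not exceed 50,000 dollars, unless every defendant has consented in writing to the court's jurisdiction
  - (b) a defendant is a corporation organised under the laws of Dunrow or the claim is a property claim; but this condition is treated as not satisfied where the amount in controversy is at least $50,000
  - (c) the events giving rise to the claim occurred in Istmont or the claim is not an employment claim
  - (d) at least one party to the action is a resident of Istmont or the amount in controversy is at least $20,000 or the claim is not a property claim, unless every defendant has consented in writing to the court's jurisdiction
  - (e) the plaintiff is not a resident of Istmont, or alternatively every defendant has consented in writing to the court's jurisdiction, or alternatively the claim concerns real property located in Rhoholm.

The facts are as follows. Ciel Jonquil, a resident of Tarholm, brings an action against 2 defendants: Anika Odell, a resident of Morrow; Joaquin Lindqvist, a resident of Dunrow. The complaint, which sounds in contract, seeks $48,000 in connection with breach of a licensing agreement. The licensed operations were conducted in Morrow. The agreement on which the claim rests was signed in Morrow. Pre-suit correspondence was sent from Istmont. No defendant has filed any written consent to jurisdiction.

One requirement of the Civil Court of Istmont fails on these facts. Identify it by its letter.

(b)

The Civil Court of Istmont:
  (a) The amount in controversy is 48,000 dollars, within the $50,000 ceiling, so one alternative holds. Condition met.
  (b) No defendant is a corporation; the claim is a contract claim, not a property claim — no alternative holds. Not satisfied.
  (c) The claim is a contract claim, not an employment claim, which satisfies one of the alternatives. Condition met.
  (d) The amount in controversy is $48,000, which meets the $20,000 floor, which satisfies one of the alternatives. Condition met.
  (e) The plaintiff resides in Tarholm, which is not Istmont, which satisfies one of the alternatives. Condition met.
Only condition (b) fails.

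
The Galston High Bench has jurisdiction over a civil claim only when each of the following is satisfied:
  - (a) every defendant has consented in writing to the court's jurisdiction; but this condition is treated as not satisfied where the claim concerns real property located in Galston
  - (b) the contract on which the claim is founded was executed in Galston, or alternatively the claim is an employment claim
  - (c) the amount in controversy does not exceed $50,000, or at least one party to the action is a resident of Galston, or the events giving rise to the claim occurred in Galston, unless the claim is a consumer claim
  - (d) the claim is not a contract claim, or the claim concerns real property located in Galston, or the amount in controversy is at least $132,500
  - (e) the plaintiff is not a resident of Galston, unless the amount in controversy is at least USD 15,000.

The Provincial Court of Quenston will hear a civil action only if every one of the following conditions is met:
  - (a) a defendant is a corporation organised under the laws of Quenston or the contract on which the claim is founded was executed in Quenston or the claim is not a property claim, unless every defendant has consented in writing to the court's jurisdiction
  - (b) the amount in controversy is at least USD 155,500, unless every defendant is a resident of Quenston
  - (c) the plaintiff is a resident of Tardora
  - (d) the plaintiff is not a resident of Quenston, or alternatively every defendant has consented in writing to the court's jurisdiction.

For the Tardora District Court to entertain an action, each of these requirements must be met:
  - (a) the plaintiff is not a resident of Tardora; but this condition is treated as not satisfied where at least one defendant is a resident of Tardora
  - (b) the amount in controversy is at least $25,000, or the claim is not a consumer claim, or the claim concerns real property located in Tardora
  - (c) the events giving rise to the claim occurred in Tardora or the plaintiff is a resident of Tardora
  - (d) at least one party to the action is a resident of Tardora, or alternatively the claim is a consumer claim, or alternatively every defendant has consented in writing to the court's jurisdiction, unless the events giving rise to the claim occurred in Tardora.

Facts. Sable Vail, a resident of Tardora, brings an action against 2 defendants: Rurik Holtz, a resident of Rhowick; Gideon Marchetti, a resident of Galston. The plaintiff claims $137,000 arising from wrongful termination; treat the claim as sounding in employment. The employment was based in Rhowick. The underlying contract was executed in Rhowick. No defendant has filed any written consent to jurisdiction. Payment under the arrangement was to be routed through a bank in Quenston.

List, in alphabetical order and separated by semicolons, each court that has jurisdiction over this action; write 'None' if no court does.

The Galston High Bench:
  (a) No such written consent has been filed. Not met.
  (b) The claim is an employment claim, so one alternative holds. Met.
  (c) Gideon Marchetti resides in Galston, which satisfies one of the alternatives. Condition met.
  (d) The claim is an employment claim, not a contract claim, so this disjunct is met. Met.
  (e) The plaintiff resides in Tardora, which is not Galston. Met.
  → Not every requirement is met — no jurisdiction.
The Provincial Court of Quenston:
  (a) The claim is an employment claim, not a property claim, so this disjunct is met. Met.
  (b) The amount in controversy is USD 137,000, below the 155,500 dollars floor. And the defendants reside as follows — Rurik Holtz in Rhowick, Gideon Marchetti in Galston — not all in Quenston, so the proviso does not save it. Not satisfied.
  (c) The plaintiff resides in Tardora. Satisfied.
  (d) The plaintiff resides in Tardora, which is not Quenston, so one alternative holds. Satisfied.
  → No jurisdiction.
The Tardora District Court:
  (a) The plaintiff resides in Tardora. Condition not met.
  (b) The amount in controversy is $137,000, which meets the USD 25,000 floor, so one alternative holds. Met.
  (c) The plaintiff resides in Tardora — that alternative is enough. Satisfied.
  (d) Sable Vail resides in Tardora — that alternative is enough. Satisfied.
  → No jurisdiction.

None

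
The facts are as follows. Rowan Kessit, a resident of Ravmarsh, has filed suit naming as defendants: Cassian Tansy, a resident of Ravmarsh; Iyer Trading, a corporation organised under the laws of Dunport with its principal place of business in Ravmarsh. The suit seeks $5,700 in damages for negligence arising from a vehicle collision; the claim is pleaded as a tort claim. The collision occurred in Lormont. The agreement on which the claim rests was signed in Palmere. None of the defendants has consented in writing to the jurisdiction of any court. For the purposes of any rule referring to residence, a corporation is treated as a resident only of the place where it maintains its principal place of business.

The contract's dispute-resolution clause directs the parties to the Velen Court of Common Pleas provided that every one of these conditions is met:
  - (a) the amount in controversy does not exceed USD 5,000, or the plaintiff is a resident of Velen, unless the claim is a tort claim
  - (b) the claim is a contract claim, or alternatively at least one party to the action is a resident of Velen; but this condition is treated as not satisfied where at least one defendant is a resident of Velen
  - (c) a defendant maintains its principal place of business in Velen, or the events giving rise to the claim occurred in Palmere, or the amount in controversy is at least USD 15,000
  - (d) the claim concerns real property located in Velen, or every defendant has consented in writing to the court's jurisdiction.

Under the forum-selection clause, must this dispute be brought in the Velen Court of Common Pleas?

No

The Velen Court of Common Pleas:
  (a) The amount in controversy is 5,700 dollars, above the USD 5,000 ceiling; the plaintiff resides in Ravmarsh, not Velen — none of the alternatives is met. However, the claim is a tort claim, so the 'unless' proviso supplies this condition. Met.
  (b) The claim is a tort claim, not a contract claim; no party resides in Velen — none of the alternatives is met. Not met.
  (c) The corporate defendant(s) have their principal place of business in Ravmarsh, not Velen; the operative events occurred in Lormont, not Palmere; the amount in controversy is USD 5,700, below the USD 15,000 floor — no alternative holds. Not met.
  (d) The claim does not concern real property; no such written consent has been filed — none of the alternatives is met. Condition not met.
  → The clause does not apply.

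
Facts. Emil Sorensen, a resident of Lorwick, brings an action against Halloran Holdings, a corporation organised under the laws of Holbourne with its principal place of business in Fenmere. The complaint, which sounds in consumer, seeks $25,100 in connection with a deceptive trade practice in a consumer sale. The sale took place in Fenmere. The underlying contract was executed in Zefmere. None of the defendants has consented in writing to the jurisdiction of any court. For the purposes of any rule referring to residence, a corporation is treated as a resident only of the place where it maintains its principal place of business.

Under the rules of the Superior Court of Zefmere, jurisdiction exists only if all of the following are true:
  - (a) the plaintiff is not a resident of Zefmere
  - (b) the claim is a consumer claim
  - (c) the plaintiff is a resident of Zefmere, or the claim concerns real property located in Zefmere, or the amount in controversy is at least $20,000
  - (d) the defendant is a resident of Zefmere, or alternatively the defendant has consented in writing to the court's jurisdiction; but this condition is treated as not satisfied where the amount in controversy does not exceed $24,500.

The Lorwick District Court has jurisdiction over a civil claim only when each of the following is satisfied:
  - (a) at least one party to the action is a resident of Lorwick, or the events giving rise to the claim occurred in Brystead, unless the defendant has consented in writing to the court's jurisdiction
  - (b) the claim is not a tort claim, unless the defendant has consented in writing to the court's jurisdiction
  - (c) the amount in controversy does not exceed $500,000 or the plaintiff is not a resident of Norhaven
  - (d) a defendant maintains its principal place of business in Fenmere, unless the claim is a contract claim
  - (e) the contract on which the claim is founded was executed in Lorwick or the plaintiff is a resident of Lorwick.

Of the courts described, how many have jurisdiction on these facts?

1

The Superior Court of Zefmere:
  (a) The plaintiff resides in Lorwick, which is not Zefmere. Condition met.
  (b) The claim is a consumer claim. Condition met.
  (c) The amount in controversy is USD 25,100, which meets the $20,000 floor, so this disjunct is met. Satisfied.
  (d) The defendant resides in Fenmere, not Zefmere; no such written consent has been filed — every alternative fails. Not met.
  → At least one condition fails; no jurisdiction.
The Lorwick District Court:
  (a) Emil Sorensen resides in Lorwick, so this disjunct is met. Condition met.
  (b) The claim is a consumer claim, not a tort claim. Met.
  (c) The amount in controversy is $25,100, within the 500,000 dollars ceiling, which satisfies one of the alternatives. Condition met.
  (d) Halloran Holdings has its principal place of business in Fenmere. Condition met.
  (e) The plaintiff resides in Lorwick, which satisfies one of the alternatives. Met.
  → The court has jurisdiction.
Courts with jurisdiction: the Lorwick District Court — 1 in total.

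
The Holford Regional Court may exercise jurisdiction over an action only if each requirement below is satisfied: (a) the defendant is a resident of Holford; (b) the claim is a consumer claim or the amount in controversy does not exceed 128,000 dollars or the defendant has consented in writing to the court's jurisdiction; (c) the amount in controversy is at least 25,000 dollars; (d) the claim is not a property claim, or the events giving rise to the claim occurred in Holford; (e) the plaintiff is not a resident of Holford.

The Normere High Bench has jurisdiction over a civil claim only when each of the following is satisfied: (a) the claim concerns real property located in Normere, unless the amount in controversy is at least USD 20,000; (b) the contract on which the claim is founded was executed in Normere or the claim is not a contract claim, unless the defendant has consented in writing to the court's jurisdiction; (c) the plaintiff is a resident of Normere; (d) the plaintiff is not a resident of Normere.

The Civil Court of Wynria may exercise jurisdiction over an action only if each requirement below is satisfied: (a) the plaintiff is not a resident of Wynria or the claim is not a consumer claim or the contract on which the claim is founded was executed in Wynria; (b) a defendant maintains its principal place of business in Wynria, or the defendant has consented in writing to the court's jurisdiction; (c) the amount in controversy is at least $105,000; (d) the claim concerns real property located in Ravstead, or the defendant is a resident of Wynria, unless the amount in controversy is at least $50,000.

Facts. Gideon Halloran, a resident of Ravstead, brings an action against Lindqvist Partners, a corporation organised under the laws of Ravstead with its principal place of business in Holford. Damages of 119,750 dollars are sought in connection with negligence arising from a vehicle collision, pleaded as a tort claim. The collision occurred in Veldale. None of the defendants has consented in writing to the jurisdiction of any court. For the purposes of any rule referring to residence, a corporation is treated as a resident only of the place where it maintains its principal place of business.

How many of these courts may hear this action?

1

The Holford Regional Court:
  (a) The defendant resides in Holford. Met.
  (b) The amount in controversy is USD 119,750, within the $128,000 ceiling, which satisfies one of the alternatives. Condition met.
  (c) The amount in controversy is USD 119,750, which meets the 25,000 dollars floor. Met.
  (d) The claim is a tort claim, not a property claim, so one alternative holds. Condition met.
  (e) The plaintiff resides in Ravstead, which is not Holford. Met.
  → Every requirement is satisfied — jurisdiction.
The Normere High Bench:
  (a) The claim does not concern real property. However, the amount in controversy is $119,750, which meets the $20,000 floor, so the 'unless' proviso supplies this condition. Met.
  (b) The claim is a tort claim, not a contract claim, so this disjunct is met. Met.
  (c) The plaintiff resides in Ravstead, not Normere. Fails.
  (d) The plaintiff resides in Ravstead, which is not Normere. Met.
  → At least one condition fails; no jurisdiction.
The Civil Court of Wynria:
  (a) The plaintiff resides in Ravstead, which is not Wynria, so this disjunct is met. Satisfied.
  (b) The corporate defendant(s) have their principal place of business in Holford, not Wynria; no such written consent has been filed — none of the alternatives is met. Not satisfied.
  (c) The amount in controversy is $119,750, which meets the USD 105,000 floor. Met.
  (d) The claim does not concern real property; the defendant resides in Holford, not Wynria — no alternative holds. But the amount in controversy is 119,750 dollars, which meets the $50,000 floor, and the 'unless' clause therefore excuses the requirement. Satisfied.
  → No jurisdiction.
Courts with jurisdiction: the Holford Regional Court — 1 in total.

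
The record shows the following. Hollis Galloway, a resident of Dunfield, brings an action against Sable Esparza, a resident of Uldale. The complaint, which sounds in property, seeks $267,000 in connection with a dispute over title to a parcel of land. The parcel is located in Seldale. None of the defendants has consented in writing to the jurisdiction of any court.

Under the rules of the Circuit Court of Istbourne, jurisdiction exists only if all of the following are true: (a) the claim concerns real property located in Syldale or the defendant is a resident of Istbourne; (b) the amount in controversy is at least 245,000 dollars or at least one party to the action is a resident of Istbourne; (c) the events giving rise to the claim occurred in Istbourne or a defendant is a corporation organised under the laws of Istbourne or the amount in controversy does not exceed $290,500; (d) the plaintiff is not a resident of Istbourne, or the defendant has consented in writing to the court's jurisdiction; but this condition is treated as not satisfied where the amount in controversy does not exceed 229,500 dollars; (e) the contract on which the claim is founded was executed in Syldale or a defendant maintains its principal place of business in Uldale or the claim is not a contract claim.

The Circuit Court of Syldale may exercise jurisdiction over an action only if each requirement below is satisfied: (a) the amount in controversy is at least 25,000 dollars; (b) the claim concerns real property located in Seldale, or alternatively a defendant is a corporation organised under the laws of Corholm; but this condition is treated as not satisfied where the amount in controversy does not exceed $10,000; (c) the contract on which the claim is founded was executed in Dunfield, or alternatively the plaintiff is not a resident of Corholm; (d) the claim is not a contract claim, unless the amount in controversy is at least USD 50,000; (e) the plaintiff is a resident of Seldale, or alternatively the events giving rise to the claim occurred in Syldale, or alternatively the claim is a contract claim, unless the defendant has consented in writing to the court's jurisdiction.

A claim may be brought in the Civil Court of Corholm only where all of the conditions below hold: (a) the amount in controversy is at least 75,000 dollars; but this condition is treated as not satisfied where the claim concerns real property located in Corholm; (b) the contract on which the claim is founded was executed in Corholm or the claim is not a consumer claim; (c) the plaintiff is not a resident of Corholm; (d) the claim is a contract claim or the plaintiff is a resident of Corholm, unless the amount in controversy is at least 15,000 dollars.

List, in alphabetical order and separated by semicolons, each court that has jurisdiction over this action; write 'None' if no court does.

The Circuit Court of Istbourne:
  (a) The property lies in Seldale, not Syldale; the defendant resides in Uldale, not Istbourne — none of the alternatives is met. Not satisfied.
  (b) The amount in controversy is $267,000, which meets the 245,000 dollars floor, so this disjunct is met. Met.
  (c) The amount in controversy is 267,000 dollars, within the $290,500 ceiling, so this disjunct is met. Condition met.
  (d) The plaintiff resides in Dunfield, which is not Istbourne, so one alternative holds. And the carve-out is inapplicable — the amount in controversy is $267,000, above the 229,500 dollars ceiling. Condition met.
  (e) The claim is a property claim, not a contract claim, so this disjunct is met. Condition met.
  → The court lacks jurisdiction.
The Circuit Court of Syldale:
  (a) The amount in controversy is 267,000 dollars, which meets the $25,000 floor. Met.
  (b) The property lies in Seldale, which satisfies one of the alternatives. The carve-out does not apply: the amount in controversy is $267,000, above the 10,000 dollars ceiling. Met.
  (c) The plaintiff resides in Dunfield, which is not Corholm — that alternative is enough. Met.
  (d) The claim is a property claim, not a contract claim. Condition met.
  (e) The plaintiff resides in Dunfield, not Seldale; the operative events occurred in Seldale, not Syldale; the claim is a property claim, not a contract claim — none of the alternatives is met. And no such written consent has been filed, so the proviso does not save it. Condition not met.
  → The court lacks jurisdiction.
The Civil Court of Corholm:
  (a) The amount in controversy is $267,000, which meets the USD 75,000 floor. The carve-out does not apply: the property lies in Seldale, not Corholm. Met.
  (b) The claim is a property claim, not a consumer claim, so this disjunct is met. Met.
  (c) The plaintiff resides in Dunfield, which is not Corholm. Satisfied.
  (d) The claim is a property claim, not a contract claim; the plaintiff resides in Dunfield, not Corholm — every alternative fails. The proviso rescues it, though: the amount in controversy is $267,000, which meets the $15,000 floor. Condition met.
  → All conditions met; jurisdiction exists.

the Civil Court of Corholm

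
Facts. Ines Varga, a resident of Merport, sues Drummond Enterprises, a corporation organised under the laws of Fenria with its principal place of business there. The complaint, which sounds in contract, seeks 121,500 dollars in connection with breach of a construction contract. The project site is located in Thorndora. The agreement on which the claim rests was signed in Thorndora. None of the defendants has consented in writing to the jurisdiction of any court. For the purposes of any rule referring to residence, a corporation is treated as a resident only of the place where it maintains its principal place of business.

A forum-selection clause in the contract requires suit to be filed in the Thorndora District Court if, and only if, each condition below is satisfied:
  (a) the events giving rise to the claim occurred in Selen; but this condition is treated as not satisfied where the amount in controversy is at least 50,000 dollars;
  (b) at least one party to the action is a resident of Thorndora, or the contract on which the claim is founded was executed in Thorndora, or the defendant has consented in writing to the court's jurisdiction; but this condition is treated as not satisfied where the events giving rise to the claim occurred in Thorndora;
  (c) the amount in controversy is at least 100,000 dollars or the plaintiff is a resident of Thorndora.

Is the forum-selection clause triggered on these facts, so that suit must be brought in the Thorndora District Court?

The Thorndora District Court:
  (a) The operative events occurred in Thorndora, not Selen. Not satisfied.
  (b) The contract was executed in Thorndora, so this disjunct is met. But the operative events occurred in Thorndora, triggering the carve-out and defeating this condition. Not satisfied.
  (c) The amount in controversy is USD 121,500, which meets the USD 100,000 floor — that alternative is enough. Satisfied.
  → Forum clause is not triggered.

No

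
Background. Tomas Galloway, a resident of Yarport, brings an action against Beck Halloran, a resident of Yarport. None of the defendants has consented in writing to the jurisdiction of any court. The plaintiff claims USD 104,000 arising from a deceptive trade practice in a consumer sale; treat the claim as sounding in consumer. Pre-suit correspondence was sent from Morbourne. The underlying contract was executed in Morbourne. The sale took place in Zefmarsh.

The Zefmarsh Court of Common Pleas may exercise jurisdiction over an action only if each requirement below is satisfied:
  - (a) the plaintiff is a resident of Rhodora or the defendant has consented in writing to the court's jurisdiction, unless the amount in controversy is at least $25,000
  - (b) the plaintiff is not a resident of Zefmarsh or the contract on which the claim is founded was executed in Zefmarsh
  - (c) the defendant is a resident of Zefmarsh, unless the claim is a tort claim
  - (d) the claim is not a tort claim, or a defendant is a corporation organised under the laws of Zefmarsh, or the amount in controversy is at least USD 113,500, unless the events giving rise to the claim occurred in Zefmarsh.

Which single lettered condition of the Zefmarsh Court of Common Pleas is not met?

The Zefmarsh Court of Common Pleas:
  (a) The plaintiff resides in Yarport, not Rhodora; no such written consent has been filed — every alternative fails. The proviso rescues it, though: the amount in controversy is $104,000, which meets the USD 25,000 floor. Condition met.
  (b) The plaintiff resides in Yarport, which is not Zefmarsh, so one alternative holds. Condition met.
  (c) The defendant resides in Yarport, not Zefmarsh. Nor does the 'unless' clause help: the claim is a consumer claim, not a tort claim. Condition not met.
  (d) The claim is a consumer claim, not a tort claim, which satisfies one of the alternatives. Met.
Only condition (c) fails.

(c)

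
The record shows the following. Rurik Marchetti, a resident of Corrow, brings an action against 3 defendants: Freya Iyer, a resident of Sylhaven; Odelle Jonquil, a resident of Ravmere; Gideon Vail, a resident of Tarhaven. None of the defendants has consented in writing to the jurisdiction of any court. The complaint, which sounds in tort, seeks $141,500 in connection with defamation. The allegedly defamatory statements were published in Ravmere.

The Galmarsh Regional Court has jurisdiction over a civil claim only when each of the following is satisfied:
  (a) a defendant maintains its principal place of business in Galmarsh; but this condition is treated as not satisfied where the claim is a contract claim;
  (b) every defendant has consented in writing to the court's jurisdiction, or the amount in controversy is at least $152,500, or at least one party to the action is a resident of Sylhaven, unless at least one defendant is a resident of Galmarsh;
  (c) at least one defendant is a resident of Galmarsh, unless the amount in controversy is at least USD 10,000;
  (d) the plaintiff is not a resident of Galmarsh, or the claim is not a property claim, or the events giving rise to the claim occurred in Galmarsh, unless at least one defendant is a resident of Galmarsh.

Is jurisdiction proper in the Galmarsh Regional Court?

The Galmarsh Regional Court:
  (a) No defendant is a corporation. Fails.
  (b) Freya Iyer resides in Sylhaven — that alternative is enough. Condition met.
  (c) No defendant resides in Galmarsh (they reside in Sylhaven, Ravmere, Tarhaven). However, the amount in controversy is 141,500 dollars, which meets the USD 10,000 floor, so the 'unless' proviso supplies this condition. Condition met.
  (d) The plaintiff resides in Corrow, which is not Galmarsh — that alternative is enough. Satisfied.
  → The court lacks jurisdiction.

No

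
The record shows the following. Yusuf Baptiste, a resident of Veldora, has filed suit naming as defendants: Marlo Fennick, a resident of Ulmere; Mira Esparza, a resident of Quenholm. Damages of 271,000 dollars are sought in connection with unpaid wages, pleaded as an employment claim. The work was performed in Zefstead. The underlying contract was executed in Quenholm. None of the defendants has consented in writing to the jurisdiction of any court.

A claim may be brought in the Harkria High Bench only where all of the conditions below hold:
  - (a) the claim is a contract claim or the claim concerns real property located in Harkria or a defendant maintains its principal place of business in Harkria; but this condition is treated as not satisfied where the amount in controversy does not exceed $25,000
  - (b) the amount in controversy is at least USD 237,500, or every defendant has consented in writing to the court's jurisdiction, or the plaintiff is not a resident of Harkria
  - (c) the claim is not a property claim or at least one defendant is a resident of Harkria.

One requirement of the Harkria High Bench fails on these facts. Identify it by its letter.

(a)

The Harkria High Bench:
  (a) The claim is an employment claim, not a contract claim; the claim does not concern real property; no defendant is a corporation — no alternative holds. Condition not met.
  (b) The amount in controversy is $271,000, which meets the $237,500 floor, so this disjunct is met. Met.
  (c) The claim is an employment claim, not a property claim, so one alternative holds. Condition met.
Only condition (a) fails.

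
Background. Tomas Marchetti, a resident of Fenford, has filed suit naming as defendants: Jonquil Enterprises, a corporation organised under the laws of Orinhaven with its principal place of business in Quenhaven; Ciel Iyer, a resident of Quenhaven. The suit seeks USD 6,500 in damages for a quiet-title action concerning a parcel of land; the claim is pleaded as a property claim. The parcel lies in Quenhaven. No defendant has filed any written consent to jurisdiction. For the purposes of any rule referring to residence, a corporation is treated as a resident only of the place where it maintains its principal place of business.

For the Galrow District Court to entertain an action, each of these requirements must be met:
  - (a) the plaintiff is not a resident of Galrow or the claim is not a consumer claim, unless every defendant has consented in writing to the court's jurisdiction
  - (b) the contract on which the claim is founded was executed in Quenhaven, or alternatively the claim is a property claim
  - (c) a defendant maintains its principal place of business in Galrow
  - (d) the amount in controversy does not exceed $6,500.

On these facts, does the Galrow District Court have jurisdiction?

The Galrow District Court:
  (a) The plaintiff resides in Fenford, which is not Galrow — that alternative is enough. Satisfied.
  (b) The claim is a property claim, so this disjunct is met. Condition met.
  (c) The corporate defendant(s) have their principal place of business in Quenhaven, not Galrow. Condition not met.
  (d) The amount in controversy is USD 6,500, within the 6,500 dollars ceiling. Met.
  → Not every requirement is met — no jurisdiction.

No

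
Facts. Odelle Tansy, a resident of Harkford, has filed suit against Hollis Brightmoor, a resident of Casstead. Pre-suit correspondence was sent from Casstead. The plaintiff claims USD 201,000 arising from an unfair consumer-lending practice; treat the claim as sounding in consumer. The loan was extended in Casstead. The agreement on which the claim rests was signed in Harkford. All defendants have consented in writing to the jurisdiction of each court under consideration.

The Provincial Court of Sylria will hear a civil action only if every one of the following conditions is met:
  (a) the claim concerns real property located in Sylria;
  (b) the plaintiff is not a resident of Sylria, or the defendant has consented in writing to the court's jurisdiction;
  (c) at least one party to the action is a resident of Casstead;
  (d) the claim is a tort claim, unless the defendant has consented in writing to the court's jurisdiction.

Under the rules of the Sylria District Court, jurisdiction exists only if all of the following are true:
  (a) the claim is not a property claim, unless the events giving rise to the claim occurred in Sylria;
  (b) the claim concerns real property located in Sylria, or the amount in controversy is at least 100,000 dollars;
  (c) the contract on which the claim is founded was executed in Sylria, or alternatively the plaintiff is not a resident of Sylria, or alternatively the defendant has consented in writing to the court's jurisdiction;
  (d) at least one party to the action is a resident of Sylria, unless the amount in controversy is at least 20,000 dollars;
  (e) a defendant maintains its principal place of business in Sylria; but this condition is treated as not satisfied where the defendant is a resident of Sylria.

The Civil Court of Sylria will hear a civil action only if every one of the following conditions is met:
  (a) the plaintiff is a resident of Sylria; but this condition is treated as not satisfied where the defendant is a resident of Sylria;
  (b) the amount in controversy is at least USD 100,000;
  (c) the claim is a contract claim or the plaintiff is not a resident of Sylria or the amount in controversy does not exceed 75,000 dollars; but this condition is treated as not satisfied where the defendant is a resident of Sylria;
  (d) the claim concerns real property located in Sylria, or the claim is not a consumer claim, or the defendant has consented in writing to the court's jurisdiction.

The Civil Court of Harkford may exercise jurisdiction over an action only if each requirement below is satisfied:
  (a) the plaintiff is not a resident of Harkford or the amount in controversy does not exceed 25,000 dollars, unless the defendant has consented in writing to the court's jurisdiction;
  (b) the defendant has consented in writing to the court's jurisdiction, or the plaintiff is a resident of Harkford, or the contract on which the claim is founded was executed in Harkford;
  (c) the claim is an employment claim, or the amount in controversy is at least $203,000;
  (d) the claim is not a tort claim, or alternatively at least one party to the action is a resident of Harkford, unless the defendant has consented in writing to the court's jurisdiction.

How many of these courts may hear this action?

0

The Provincial Court of Sylria:
  (a) The claim does not concern real property. Condition not met.
  (b) The plaintiff resides in Harkford, which is not Sylria, so this disjunct is met. Condition met.
  (c) Hollis Brightmoor resides in Casstead. Condition met.
  (d) The claim is a consumer claim, not a tort claim. However, every defendant has filed written consent, so the 'unless' proviso supplies this condition. Met.
  → At least one condition fails; no jurisdiction.
The Sylria District Court:
  (a) The claim is a consumer claim, not a property claim. Satisfied.
  (b) The amount in controversy is $201,000, which meets the $100,000 floor — that alternative is enough. Satisfied.
  (c) The plaintiff resides in Harkford, which is not Sylria — that alternative is enough. Condition met.
  (d) No party resides in Sylria. But the amount in controversy is USD 201,000, which meets the $20,000 floor, and the 'unless' clause therefore excuses the requirement. Met.
  (e) No defendant is a corporation. Not satisfied.
  → At least one condition fails; no jurisdiction.
The Civil Court of Sylria:
  (a) The plaintiff resides in Harkford, not Sylria. Fails.
  (b) The amount in controversy is 201,000 dollars, which meets the $100,000 floor. Satisfied.
  (c) The plaintiff resides in Harkford, which is not Sylria, so one alternative holds. The exception is not triggered, since the defendant resides in Casstead, not Sylria. Condition met.
  (d) Every defendant has filed written consent, so this disjunct is met. Met.
  → At least one condition fails; no jurisdiction.
The Civil Court of Harkford:
  (a) The plaintiff resides in Harkford; the amount in controversy is $201,000, above the 25,000 dollars ceiling — no alternative holds. The proviso rescues it, though: every defendant has filed written consent. Condition met.
  (b) Every defendant has filed written consent, so one alternative holds. Met.
  (c) The claim is a consumer claim, not an employment claim; the amount in controversy is $201,000, below the USD 203,000 floor — none of the alternatives is met. Fails.
  (d) The claim is a consumer claim, not a tort claim, so this disjunct is met. Satisfied.
  → No jurisdiction.
No court satisfies all of its conditions.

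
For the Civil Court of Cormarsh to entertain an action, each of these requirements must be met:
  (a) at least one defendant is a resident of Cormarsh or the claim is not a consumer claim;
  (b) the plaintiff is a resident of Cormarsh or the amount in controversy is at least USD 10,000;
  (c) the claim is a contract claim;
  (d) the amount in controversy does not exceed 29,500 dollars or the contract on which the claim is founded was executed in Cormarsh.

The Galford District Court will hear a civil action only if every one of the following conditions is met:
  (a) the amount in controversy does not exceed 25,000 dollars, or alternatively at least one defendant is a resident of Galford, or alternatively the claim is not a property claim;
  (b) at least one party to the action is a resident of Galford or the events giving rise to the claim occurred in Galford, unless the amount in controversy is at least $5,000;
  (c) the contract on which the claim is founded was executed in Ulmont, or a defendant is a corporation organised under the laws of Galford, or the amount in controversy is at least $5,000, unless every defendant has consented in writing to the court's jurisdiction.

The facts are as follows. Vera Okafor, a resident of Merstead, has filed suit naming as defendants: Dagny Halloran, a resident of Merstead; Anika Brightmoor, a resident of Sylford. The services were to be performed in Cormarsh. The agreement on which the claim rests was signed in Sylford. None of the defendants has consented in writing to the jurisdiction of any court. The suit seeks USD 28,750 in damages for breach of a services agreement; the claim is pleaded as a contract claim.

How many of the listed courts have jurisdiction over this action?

2

The Civil Court of Cormarsh:
  (a) The claim is a contract claim, not a consumer claim, which satisfies one of the alternatives. Met.
  (b) The amount in controversy is USD 28,750, which meets the 10,000 dollars floor — that alternative is enough. Condition met.
  (c) The claim is a contract claim. Satisfied.
  (d) The amount in controversy is $28,750, within the USD 29,500 ceiling — that alternative is enough. Satisfied.
  → The court has jurisdiction.
The Galford District Court:
  (a) The claim is a contract claim, not a property claim, so this disjunct is met. Condition met.
  (b) No party resides in Galford; the operative events occurred in Cormarsh, not Galford — every alternative fails. However, the amount in controversy is $28,750, which meets the $5,000 floor, so the 'unless' proviso supplies this condition. Condition met.
  (c) The amount in controversy is 28,750 dollars, which meets the 5,000 dollars floor — that alternative is enough. Met.
  → The court has jurisdiction.
Courts with jurisdiction: the Civil Court of Cormarsh, the Galford District Court — 2 in total.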